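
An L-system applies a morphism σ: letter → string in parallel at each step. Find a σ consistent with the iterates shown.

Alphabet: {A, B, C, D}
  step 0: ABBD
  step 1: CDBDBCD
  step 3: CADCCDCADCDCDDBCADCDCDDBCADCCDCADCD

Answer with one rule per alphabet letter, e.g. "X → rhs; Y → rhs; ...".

A->C, B->DB, C->CAD, D->CD

  step 0 ⇒ step 1: ABBD ⇒ C·DB·DB·CD
    A ↦ C
    B ↦ DB
    D ↦ CD
    C ↦ CAD  (constrained at step 1)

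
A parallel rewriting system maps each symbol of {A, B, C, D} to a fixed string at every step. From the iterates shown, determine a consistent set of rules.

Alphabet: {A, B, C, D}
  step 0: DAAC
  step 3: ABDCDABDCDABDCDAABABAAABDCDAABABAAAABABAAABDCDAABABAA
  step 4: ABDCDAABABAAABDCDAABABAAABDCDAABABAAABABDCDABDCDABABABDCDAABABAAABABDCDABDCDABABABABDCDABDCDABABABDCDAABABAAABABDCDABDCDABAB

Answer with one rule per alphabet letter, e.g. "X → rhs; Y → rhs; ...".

  step 3 ⇒ step 4: ABDCDABDCDABDCDAABABAAABDCDAABABAAAABABAAABDCDAABABAA ⇒ AB·DCD·AA·BAB·AA·AB·DCD·AA·BAB·AA·AB·DCD·AA·BAB·AA·AB·AB·DCD·AB·DCD·AB·AB·AB·DCD·AA·BAB·AA·AB·AB·DCD·AB·DCD·AB·AB·AB·AB·DCD·AB·DCD·AB·AB·AB·DCD·AA·BAB·AA·AB·AB·DCD·AB·DCD·AB·AB
    A ↦ AB
    B ↦ DCD
    C ↦ BAB
    D ↦ AA

A->AB, B->DCD, C->BAB, D->AA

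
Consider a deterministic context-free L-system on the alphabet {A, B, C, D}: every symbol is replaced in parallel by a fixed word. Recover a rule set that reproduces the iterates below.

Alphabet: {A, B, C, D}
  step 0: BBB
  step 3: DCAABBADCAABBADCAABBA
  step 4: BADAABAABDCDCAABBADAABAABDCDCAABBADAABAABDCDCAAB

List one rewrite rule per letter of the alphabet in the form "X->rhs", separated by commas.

  step 3 ⇒ step 4: DCAABBADCAABBADCAABBA ⇒ BA·D·AAB·AAB·DC·DC·AAB·BA·D·AAB·AAB·DC·DC·AAB·BA·D·AAB·AAB·DC·DC·AAB
    A ↦ AAB
    B ↦ DC
    C ↦ D
    D ↦ BA

A->AAB, B->DC, C->D, D->BA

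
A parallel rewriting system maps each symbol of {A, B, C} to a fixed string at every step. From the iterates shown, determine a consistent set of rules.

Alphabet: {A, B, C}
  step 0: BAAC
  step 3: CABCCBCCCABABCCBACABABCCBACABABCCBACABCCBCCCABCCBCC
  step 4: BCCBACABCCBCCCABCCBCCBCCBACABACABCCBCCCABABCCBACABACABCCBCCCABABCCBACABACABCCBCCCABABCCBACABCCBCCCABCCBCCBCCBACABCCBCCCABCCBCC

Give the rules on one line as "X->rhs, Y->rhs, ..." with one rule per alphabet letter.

A->BA, B->CA, C->BCC

  step 3 ⇒ step 4: CABCCBCCCABABCCBACABABCCBACABABCCBACABCCBCCCABCCBCC ⇒ BCC·BA·CA·BCC·BCC·CA·BCC·BCC·BCC·BA·CA·BA·CA·BCC·BCC·CA·BA·BCC·BA·CA·BA·CA·BCC·BCC·CA·BA·BCC·BA·CA·BA·CA·BCC·BCC·CA·BA·BCC·BA·CA·BCC·BCC·CA·BCC·BCC·BCC·BA·CA·BCC·BCC·CA·BCC·BCC
    A ↦ BA
    B ↦ CA
    C ↦ BCC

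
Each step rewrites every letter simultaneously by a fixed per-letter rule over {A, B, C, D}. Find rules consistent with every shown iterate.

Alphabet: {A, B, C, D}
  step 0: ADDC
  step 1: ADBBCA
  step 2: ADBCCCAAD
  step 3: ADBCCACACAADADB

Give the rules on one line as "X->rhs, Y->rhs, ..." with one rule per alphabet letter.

A->AD, B->C, C->CA, D->B

  step 2 ⇒ step 3: ADBCCCAAD ⇒ AD·B·C·CA·CA·CA·AD·AD·B
    A ↦ AD
    B ↦ C
    C ↦ CA
    D ↦ B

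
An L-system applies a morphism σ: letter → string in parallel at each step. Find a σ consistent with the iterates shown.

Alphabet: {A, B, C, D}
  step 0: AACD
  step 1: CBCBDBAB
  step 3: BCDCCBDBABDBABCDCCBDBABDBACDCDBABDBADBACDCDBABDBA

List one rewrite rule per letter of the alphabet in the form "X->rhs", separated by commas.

  step 0 ⇒ step 1: AACD ⇒ CB·CB·DBA·B
    A ↦ CB
    C ↦ DBA
    D ↦ B
    B ↦ CDC  (constrained at step 1)

A->CB, B->CDC, C->DBA, D->B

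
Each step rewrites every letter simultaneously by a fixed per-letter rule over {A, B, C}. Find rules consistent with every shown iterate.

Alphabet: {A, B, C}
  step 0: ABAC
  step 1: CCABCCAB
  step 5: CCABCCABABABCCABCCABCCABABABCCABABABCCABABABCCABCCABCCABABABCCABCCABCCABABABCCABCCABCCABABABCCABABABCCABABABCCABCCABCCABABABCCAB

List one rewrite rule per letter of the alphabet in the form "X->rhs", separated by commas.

A->CC, B->AB, C->AB

  step 0 ⇒ step 1: ABAC ⇒ CC·AB·CC·AB
    A ↦ CC
    B ↦ AB
    C ↦ AB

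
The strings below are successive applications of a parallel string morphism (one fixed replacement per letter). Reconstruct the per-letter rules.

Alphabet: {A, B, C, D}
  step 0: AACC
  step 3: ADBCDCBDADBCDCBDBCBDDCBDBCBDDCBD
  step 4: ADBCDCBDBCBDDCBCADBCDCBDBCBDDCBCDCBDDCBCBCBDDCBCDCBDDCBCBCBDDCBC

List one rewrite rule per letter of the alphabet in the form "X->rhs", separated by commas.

  step 3 ⇒ step 4: ADBCDCBDADBCDCBDBCBDDCBDBCBDDCBD ⇒ AD·BC·DC·BD·BC·BD·DC·BC·AD·BC·DC·BD·BC·BD·DC·BC·DC·BD·DC·BC·BC·BD·DC·BC·DC·BD·DC·BC·BC·BD·DC·BC
    A ↦ AD
    B ↦ DC
    C ↦ BD
    D ↦ BC

A->AD, B->DC, C->BD, D->BC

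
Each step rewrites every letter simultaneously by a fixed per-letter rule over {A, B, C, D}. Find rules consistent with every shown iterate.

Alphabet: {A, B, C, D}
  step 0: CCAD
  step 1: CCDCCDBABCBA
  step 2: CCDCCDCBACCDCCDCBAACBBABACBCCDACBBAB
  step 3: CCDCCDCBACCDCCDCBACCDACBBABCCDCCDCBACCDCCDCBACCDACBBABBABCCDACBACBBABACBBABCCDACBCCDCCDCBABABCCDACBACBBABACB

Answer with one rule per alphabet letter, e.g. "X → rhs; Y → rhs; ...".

  step 2 ⇒ step 3: CCDCCDCBACCDCCDCBAACBBABACBCCDACBBAB ⇒ CCD·CCD·CBA·CCD·CCD·CBA·CCD·ACB·BAB·CCD·CCD·CBA·CCD·CCD·CBA·CCD·ACB·BAB·BAB·CCD·ACB·ACB·BAB·ACB·BAB·CCD·ACB·CCD·CCD·CBA·BAB·CCD·ACB·ACB·BAB·ACB
    A ↦ BAB
    B ↦ ACB
    C ↦ CCD
    D ↦ CBA

A->BAB, B->ACB, C->CCD, D->CBA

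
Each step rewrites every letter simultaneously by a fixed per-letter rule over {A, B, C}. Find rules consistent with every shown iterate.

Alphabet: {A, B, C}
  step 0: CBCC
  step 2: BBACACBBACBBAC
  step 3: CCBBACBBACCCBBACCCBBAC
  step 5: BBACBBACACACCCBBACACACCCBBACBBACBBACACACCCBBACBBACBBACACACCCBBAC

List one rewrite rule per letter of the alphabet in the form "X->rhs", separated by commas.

  step 2 ⇒ step 3: BBACACBBACBBAC ⇒ C·C·BB·AC·BB·AC·C·C·BB·AC·C·C·BB·AC
    A ↦ BB
    B ↦ C
    C ↦ AC

A->BB, B->C, C->AC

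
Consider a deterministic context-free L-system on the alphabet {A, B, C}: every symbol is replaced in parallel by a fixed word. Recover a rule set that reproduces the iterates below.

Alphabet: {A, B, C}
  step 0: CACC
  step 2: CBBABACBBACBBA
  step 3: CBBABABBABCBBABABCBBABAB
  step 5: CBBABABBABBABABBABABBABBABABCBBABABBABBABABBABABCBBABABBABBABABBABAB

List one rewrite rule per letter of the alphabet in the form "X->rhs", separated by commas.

A->B, B->BA, C->CB

  step 2 ⇒ step 3: CBBABACBBACBBA ⇒ CB·BA·BA·B·BA·B·CB·BA·BA·B·CB·BA·BA·B
    A ↦ B
    B ↦ BA
    C ↦ CB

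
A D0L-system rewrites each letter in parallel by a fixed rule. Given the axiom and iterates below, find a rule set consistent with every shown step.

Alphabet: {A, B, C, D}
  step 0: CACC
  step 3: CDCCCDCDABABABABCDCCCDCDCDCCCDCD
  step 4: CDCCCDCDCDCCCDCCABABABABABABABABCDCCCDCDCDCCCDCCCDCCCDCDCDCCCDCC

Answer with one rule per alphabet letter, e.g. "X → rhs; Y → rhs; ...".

  step 3 ⇒ step 4: CDCCCDCDABABABABCDCCCDCDCDCCCDCD ⇒ CD·CC·CD·CD·CD·CC·CD·CC·AB·AB·AB·AB·AB·AB·AB·AB·CD·CC·CD·CD·CD·CC·CD·CC·CD·CC·CD·CD·CD·CC·CD·CC
    A ↦ AB
    B ↦ AB
    C ↦ CD
    D ↦ CC

A->AB, B->AB, C->CD, D->CC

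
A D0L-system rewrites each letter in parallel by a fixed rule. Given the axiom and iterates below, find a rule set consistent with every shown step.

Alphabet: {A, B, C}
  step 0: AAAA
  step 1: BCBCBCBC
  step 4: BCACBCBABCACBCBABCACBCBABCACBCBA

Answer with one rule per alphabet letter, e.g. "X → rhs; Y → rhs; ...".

  step 0 ⇒ step 1: AAAA ⇒ BC·BC·BC·BC
    A ↦ BC
    B ↦ CB  (constrained at step 1)
    C ↦ A  (constrained at step 1)

A->BC, B->CB, C->A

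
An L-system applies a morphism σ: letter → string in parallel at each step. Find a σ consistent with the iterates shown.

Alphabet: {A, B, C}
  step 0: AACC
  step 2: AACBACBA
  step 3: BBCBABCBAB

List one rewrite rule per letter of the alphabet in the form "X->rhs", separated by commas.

  step 2 ⇒ step 3: AACBACBA ⇒ B·B·CB·A·B·CB·A·B
    A ↦ B
    B ↦ A
    C ↦ CB

A->B, B->A, C->CB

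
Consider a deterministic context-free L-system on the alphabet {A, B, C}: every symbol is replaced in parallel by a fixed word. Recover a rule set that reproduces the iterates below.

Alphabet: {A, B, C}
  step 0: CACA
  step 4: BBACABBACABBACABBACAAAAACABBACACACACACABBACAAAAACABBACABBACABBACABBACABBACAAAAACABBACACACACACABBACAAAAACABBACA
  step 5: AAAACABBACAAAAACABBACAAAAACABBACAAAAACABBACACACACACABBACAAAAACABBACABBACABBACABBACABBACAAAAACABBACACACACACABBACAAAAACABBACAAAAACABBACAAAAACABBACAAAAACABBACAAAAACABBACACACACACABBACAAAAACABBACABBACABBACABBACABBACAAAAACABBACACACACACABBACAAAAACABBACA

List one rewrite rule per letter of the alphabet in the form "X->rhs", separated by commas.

  step 4 ⇒ step 5: BBACABBACABBACABBACAAAAACABBACACACACACABBACAAAAACABBACABBACABBACABBACABBACAAAAACABBACACACACACABBACAAAAACABBACA ⇒ AA·AA·CA·BBA·CA·AA·AA·CA·BBA·CA·AA·AA·CA·BBA·CA·AA·AA·CA·BBA·CA·CA·CA·CA·CA·BBA·CA·AA·AA·CA·BBA·CA·BBA·CA·BBA·CA·BBA·CA·BBA·CA·AA·AA·CA·BBA·CA·CA·CA·CA·CA·BBA·CA·AA·AA·CA·BBA·CA·AA·AA·CA·BBA·CA·AA·AA·CA·BBA·CA·AA·AA·CA·BBA·CA·AA·AA·CA·BBA·CA·CA·CA·CA·CA·BBA·CA·AA·AA·CA·BBA·CA·BBA·CA·BBA·CA·BBA·CA·BBA·CA·AA·AA·CA·BBA·CA·CA·CA·CA·CA·BBA·CA·AA·AA·CA·BBA·CA
    A ↦ CA
    B ↦ AA
    C ↦ BBA

A->CA, B->AA, C->BBA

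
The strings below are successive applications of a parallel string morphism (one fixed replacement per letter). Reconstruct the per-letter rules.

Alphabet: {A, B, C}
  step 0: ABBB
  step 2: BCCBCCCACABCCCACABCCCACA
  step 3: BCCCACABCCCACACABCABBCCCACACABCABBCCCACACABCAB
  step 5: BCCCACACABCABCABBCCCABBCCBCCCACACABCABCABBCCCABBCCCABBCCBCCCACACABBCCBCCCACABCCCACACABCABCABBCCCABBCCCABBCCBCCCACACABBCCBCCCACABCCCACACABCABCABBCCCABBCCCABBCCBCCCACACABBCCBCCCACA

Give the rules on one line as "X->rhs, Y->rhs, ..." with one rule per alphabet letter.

  step 2 ⇒ step 3: BCCBCCCACABCCCACABCCCACA ⇒ BCC·CA·CA·BCC·CA·CA·CA·B·CA·B·BCC·CA·CA·CA·B·CA·B·BCC·CA·CA·CA·B·CA·B
    A ↦ B
    B ↦ BCC
    C ↦ CA

A->B, B->BCC, C->CA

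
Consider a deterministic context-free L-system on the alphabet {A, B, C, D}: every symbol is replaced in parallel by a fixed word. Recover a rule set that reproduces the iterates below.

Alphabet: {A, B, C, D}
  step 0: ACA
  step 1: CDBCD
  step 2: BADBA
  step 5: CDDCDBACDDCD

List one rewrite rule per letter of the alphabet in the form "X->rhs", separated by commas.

A->CD, B->D, C->B, D->A

  step 1 ⇒ step 2: CDBCD ⇒ B·A·D·B·A
    B ↦ D
    C ↦ B
    D ↦ A
  step 0 ⇒ step 1: ACA ⇒ CD·B·CD
    A ↦ CD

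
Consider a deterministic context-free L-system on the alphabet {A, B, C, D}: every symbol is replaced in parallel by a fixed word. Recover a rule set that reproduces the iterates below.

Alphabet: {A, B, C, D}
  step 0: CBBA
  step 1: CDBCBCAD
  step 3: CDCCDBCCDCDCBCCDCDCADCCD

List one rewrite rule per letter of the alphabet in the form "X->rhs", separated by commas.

  step 0 ⇒ step 1: CBBA ⇒ CD·BC·BC·AD
    A ↦ AD
    B ↦ BC
    C ↦ CD
    D ↦ C  (constrained at step 1)

A->AD, B->BC, C->CD, D->C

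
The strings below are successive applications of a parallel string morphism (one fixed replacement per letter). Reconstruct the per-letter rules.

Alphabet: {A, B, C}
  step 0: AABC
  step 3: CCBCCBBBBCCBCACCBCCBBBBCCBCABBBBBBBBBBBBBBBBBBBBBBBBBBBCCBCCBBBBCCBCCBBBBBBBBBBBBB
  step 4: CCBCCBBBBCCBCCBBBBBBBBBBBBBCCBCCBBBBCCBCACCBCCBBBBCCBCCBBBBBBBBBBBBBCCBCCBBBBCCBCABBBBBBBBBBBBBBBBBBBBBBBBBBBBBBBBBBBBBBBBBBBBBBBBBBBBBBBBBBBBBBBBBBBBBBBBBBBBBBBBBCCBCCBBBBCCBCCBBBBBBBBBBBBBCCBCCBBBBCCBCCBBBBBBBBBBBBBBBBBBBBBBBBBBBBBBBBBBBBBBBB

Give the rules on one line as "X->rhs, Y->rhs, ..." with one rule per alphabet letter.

A->CA, B->BBB, C->CCB

  step 3 ⇒ step 4: CCBCCBBBBCCBCACCBCCBBBBCCBCABBBBBBBBBBBBBBBBBBBBBBBBBBBCCBCCBBBBCCBCCBBBBBBBBBBBBB ⇒ CCB·CCB·BBB·CCB·CCB·BBB·BBB·BBB·BBB·CCB·CCB·BBB·CCB·CA·CCB·CCB·BBB·CCB·CCB·BBB·BBB·BBB·BBB·CCB·CCB·BBB·CCB·CA·BBB·BBB·BBB·BBB·BBB·BBB·BBB·BBB·BBB·BBB·BBB·BBB·BBB·BBB·BBB·BBB·BBB·BBB·BBB·BBB·BBB·BBB·BBB·BBB·BBB·BBB·BBB·CCB·CCB·BBB·CCB·CCB·BBB·BBB·BBB·BBB·CCB·CCB·BBB·CCB·CCB·BBB·BBB·BBB·BBB·BBB·BBB·BBB·BBB·BBB·BBB·BBB·BBB·BBB
    A ↦ CA
    B ↦ BBB
    C ↦ CCB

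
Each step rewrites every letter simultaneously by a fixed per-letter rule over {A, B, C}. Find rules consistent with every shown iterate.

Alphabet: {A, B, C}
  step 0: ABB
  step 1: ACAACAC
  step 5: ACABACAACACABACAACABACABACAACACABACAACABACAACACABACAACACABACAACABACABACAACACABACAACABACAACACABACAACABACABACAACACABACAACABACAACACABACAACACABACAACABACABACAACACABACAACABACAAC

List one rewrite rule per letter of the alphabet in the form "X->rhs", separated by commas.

A->ACA, B->AC, C->B

  step 0 ⇒ step 1: ABB ⇒ ACA·AC·AC
    A ↦ ACA
    B ↦ AC
    C ↦ B  (constrained at step 1)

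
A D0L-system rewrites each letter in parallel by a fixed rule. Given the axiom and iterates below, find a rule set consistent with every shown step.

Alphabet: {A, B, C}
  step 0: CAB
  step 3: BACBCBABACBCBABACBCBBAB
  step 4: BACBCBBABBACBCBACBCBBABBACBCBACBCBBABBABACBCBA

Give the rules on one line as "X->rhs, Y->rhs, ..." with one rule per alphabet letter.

  step 3 ⇒ step 4: BACBCBABACBCBABACBCBBAB ⇒ BA·CBC·B·BA·B·BA·CBC·BA·CBC·B·BA·B·BA·CBC·BA·CBC·B·BA·B·BA·BA·CBC·BA
    A ↦ CBC
    B ↦ BA
    C ↦ B

A->CBC, B->BA, C->B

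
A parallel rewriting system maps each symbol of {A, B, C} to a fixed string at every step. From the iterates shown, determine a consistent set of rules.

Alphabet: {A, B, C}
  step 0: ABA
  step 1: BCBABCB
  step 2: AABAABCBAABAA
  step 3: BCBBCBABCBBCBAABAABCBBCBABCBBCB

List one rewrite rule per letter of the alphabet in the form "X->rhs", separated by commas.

A->BCB, B->A, C->ABA

  step 2 ⇒ step 3: AABAABCBAABAA ⇒ BCB·BCB·A·BCB·BCB·A·ABA·A·BCB·BCB·A·BCB·BCB
    A ↦ BCB
    B ↦ A
    C ↦ ABA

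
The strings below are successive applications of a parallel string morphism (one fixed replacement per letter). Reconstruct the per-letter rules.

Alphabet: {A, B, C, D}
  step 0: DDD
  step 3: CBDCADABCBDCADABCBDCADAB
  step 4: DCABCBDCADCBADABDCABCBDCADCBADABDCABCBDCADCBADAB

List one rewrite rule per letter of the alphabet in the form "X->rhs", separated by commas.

  step 3 ⇒ step 4: CBDCADABCBDCADABCBDCADAB ⇒ DC·AB·CB·DC·AD·CB·AD·AB·DC·AB·CB·DC·AD·CB·AD·AB·DC·AB·CB·DC·AD·CB·AD·AB
    A ↦ AD
    B ↦ AB
    C ↦ DC
    D ↦ CB

A->AD, B->AB, C->DC, D->CB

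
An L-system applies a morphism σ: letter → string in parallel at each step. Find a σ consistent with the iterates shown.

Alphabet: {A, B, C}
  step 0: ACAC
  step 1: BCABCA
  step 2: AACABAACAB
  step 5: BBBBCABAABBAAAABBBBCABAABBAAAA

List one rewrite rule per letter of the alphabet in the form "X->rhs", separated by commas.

  step 1 ⇒ step 2: BCABCA ⇒ AA·CA·B·AA·CA·B
    A ↦ B
    B ↦ AA
    C ↦ CA

A->B, B->AA, C->CA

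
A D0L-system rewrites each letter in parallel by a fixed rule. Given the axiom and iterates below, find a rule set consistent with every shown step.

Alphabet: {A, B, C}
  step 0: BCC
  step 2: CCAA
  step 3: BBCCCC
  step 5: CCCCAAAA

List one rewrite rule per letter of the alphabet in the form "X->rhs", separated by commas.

  step 2 ⇒ step 3: CCAA ⇒ B·B·CC·CC
    A ↦ CC
    C ↦ B
    B ↦ A  (constrained at step 0)

A->CC, B->A, C->B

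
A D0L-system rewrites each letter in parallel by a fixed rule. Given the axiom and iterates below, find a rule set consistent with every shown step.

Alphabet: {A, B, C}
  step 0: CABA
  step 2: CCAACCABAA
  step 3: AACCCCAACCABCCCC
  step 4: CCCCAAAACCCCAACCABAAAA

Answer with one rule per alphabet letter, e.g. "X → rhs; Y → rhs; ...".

  step 3 ⇒ step 4: AACCCCAACCABCCCC ⇒ CC·CC·A·A·A·A·CC·CC·A·A·CC·AB·A·A·A·A
    A ↦ CC
    B ↦ AB
    C ↦ A

A->CC, B->AB, C->A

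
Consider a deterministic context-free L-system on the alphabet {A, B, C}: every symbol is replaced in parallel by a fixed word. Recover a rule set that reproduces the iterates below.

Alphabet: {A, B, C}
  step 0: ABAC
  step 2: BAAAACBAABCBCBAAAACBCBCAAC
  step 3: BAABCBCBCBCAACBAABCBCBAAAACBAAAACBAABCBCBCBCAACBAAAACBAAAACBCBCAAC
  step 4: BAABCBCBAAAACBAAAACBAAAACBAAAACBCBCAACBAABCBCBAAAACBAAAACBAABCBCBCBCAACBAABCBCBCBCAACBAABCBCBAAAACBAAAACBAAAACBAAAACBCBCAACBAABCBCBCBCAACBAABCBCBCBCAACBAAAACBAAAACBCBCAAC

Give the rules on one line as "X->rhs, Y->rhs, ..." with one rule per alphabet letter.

  step 3 ⇒ step 4: BAABCBCBCBCAACBAABCBCBAAAACBAAAACBAABCBCBCBCAACBAAAACBAAAACBCBCAAC ⇒ BAA·BC·BC·BAA·AAC·BAA·AAC·BAA·AAC·BAA·AAC·BC·BC·AAC·BAA·BC·BC·BAA·AAC·BAA·AAC·BAA·BC·BC·BC·BC·AAC·BAA·BC·BC·BC·BC·AAC·BAA·BC·BC·BAA·AAC·BAA·AAC·BAA·AAC·BAA·AAC·BC·BC·AAC·BAA·BC·BC·BC·BC·AAC·BAA·BC·BC·BC·BC·AAC·BAA·AAC·BAA·AAC·BC·BC·AAC
    A ↦ BC
    B ↦ BAA
    C ↦ AAC

A->BC, B->BAA, C->AAC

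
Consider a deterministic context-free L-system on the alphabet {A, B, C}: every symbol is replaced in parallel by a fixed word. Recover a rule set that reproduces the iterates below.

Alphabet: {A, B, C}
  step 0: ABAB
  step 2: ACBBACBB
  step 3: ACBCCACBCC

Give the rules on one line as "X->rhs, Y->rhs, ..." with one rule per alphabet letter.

A->AC, B->C, C->B

  step 2 ⇒ step 3: ACBBACBB ⇒ AC·B·C·C·AC·B·C·C
    A ↦ AC
    B ↦ C
    C ↦ B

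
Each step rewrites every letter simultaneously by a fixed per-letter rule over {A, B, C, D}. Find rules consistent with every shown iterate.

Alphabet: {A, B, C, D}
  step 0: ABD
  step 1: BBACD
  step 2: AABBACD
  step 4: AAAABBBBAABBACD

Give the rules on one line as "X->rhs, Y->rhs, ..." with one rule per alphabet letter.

  step 1 ⇒ step 2: BBACD ⇒ A·A·BB·A·CD
    A ↦ BB
    B ↦ A
    C ↦ A
    D ↦ CD

A->BB, B->A, C->A, D->CD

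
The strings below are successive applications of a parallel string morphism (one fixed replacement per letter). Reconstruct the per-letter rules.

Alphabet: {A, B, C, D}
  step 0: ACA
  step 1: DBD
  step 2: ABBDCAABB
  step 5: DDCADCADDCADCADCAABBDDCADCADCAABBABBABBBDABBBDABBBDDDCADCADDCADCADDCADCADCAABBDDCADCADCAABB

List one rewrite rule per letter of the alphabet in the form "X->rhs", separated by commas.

  step 1 ⇒ step 2: DBD ⇒ ABB·DCA·ABB
    B ↦ DCA
    D ↦ ABB
  step 0 ⇒ step 1: ACA ⇒ D·B·D
    A ↦ D
  step 0 ⇒ step 1: ACA ⇒ D·B·D
    C ↦ B

A->D, B->DCA, C->B, D->ABB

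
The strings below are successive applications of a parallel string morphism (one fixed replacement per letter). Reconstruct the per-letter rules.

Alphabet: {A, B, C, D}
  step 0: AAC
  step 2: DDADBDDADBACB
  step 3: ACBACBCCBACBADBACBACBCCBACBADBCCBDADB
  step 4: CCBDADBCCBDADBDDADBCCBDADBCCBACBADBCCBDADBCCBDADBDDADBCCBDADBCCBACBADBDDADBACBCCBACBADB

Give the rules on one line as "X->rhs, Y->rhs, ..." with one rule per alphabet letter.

  step 3 ⇒ step 4: ACBACBCCBACBADBACBACBCCBACBADBCCBDADB ⇒ CCB·D·ADB·CCB·D·ADB·D·D·ADB·CCB·D·ADB·CCB·ACB·ADB·CCB·D·ADB·CCB·D·ADB·D·D·ADB·CCB·D·ADB·CCB·ACB·ADB·D·D·ADB·ACB·CCB·ACB·ADB
    A ↦ CCB
    B ↦ ADB
    C ↦ D
    D ↦ ACB

A->CCB, B->ADB, C->D, D->ACB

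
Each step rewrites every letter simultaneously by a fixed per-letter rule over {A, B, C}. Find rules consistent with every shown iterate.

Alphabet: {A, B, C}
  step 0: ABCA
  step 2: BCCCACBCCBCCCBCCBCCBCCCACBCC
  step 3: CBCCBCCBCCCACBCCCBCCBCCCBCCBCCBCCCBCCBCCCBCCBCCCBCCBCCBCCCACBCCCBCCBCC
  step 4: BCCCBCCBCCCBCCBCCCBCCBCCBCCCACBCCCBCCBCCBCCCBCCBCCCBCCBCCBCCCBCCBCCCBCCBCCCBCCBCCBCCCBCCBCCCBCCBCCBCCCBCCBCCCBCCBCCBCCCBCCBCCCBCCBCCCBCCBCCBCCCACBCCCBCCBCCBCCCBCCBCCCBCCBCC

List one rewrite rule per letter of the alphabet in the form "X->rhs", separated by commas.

  step 3 ⇒ step 4: CBCCBCCBCCCACBCCCBCCBCCCBCCBCCBCCCBCCBCCCBCCBCCCBCCBCCBCCCACBCCCBCCBCC ⇒ BCC·C·BCC·BCC·C·BCC·BCC·C·BCC·BCC·BCC·CAC·BCC·C·BCC·BCC·BCC·C·BCC·BCC·C·BCC·BCC·BCC·C·BCC·BCC·C·BCC·BCC·C·BCC·BCC·BCC·C·BCC·BCC·C·BCC·BCC·BCC·C·BCC·BCC·C·BCC·BCC·BCC·C·BCC·BCC·C·BCC·BCC·C·BCC·BCC·BCC·CAC·BCC·C·BCC·BCC·BCC·C·BCC·BCC·C·BCC·BCC
    A ↦ CAC
    B ↦ C
    C ↦ BCC

A->CAC, B->C, C->BCC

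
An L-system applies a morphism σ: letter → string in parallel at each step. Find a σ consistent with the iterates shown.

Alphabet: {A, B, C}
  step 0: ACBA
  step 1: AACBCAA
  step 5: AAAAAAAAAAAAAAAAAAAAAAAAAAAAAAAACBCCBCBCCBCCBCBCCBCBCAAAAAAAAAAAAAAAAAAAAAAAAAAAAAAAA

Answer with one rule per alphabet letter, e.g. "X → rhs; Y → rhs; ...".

A->AA, B->C, C->CB

  step 0 ⇒ step 1: ACBA ⇒ AA·CB·C·AA
    A ↦ AA
    B ↦ C
    C ↦ CB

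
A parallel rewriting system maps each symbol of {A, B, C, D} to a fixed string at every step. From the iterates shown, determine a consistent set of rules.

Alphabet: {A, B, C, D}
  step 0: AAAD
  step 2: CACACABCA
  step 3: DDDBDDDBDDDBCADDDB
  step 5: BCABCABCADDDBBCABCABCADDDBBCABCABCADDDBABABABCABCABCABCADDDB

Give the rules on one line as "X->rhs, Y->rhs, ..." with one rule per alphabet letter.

  step 2 ⇒ step 3: CACACABCA ⇒ DDD·B·DDD·B·DDD·B·CA·DDD·B
    A ↦ B
    B ↦ CA
    C ↦ DDD
    D ↦ AB  (constrained at step 0)

A->B, B->CA, C->DDD, D->AB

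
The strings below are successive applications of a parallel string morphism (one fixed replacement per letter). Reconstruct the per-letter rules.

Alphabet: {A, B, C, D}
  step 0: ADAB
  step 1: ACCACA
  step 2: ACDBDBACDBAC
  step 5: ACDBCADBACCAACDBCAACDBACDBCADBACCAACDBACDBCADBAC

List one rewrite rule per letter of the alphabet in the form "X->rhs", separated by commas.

A->AC, B->A, C->DB, D->C

  step 1 ⇒ step 2: ACCACA ⇒ AC·DB·DB·AC·DB·AC
    A ↦ AC
    C ↦ DB
  step 0 ⇒ step 1: ADAB ⇒ AC·C·AC·A
    B ↦ A
  step 0 ⇒ step 1: ADAB ⇒ AC·C·AC·A
    D ↦ C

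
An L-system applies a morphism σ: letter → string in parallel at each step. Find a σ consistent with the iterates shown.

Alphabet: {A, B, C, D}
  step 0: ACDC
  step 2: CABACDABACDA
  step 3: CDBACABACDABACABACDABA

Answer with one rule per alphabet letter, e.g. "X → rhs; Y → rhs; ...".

  step 2 ⇒ step 3: CABACDABACDA ⇒ CD·BA·CA·BA·CD·A·BA·CA·BA·CD·A·BA
    A ↦ BA
    B ↦ CA
    C ↦ CD
    D ↦ A

A->BA, B->CA, C->CD, D->A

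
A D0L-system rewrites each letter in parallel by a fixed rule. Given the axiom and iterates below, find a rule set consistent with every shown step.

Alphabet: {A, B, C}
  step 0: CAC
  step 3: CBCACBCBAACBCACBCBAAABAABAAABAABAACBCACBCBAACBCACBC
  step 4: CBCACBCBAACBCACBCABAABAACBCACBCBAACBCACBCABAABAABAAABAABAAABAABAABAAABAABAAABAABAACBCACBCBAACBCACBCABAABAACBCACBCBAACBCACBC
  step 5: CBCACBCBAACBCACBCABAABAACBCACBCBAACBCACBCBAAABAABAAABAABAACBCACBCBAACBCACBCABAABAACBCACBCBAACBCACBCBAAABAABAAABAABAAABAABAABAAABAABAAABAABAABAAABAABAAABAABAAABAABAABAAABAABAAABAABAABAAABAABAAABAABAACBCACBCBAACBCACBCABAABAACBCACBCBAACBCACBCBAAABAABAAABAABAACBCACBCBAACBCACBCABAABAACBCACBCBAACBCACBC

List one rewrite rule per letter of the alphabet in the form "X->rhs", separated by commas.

  step 4 ⇒ step 5: CBCACBCBAACBCACBCABAABAACBCACBCBAACBCACBCABAABAABAAABAABAAABAABAABAAABAABAAABAABAACBCACBCBAACBCACBCABAABAACBCACBCBAACBCACBC ⇒ CBC·A·CBC·BAA·CBC·A·CBC·A·BAA·BAA·CBC·A·CBC·BAA·CBC·A·CBC·BAA·A·BAA·BAA·A·BAA·BAA·CBC·A·CBC·BAA·CBC·A·CBC·A·BAA·BAA·CBC·A·CBC·BAA·CBC·A·CBC·BAA·A·BAA·BAA·A·BAA·BAA·A·BAA·BAA·BAA·A·BAA·BAA·A·BAA·BAA·BAA·A·BAA·BAA·A·BAA·BAA·A·BAA·BAA·BAA·A·BAA·BAA·A·BAA·BAA·BAA·A·BAA·BAA·A·BAA·BAA·CBC·A·CBC·BAA·CBC·A·CBC·A·BAA·BAA·CBC·A·CBC·BAA·CBC·A·CBC·BAA·A·BAA·BAA·A·BAA·BAA·CBC·A·CBC·BAA·CBC·A·CBC·A·BAA·BAA·CBC·A·CBC·BAA·CBC·A·CBC
    A ↦ BAA
    B ↦ A
    C ↦ CBC

A->BAA, B->A, C->CBC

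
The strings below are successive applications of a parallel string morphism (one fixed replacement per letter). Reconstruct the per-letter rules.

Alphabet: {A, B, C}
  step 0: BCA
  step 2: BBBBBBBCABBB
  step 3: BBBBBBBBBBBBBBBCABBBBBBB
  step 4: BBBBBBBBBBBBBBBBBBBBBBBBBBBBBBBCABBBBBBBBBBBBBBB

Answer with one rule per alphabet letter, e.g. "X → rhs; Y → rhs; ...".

  step 3 ⇒ step 4: BBBBBBBBBBBBBBBCABBBBBBB ⇒ BB·BB·BB·BB·BB·BB·BB·BB·BB·BB·BB·BB·BB·BB·BB·BC·AB·BB·BB·BB·BB·BB·BB·BB
    A ↦ AB
    B ↦ BB
    C ↦ BC

A->AB, B->BB, C->BC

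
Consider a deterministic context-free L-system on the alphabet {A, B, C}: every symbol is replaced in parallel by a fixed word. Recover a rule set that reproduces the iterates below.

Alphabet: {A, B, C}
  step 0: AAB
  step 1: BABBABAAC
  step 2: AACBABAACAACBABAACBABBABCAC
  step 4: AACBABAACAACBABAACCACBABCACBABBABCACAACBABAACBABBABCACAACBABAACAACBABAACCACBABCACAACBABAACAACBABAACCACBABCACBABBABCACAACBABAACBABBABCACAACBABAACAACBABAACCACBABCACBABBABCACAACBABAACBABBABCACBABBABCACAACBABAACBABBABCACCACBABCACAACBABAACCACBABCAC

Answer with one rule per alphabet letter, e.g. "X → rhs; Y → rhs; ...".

A->BAB, B->AAC, C->CAC

  step 1 ⇒ step 2: BABBABAAC ⇒ AAC·BAB·AAC·AAC·BAB·AAC·BAB·BAB·CAC
    A ↦ BAB
    B ↦ AAC
    C ↦ CAC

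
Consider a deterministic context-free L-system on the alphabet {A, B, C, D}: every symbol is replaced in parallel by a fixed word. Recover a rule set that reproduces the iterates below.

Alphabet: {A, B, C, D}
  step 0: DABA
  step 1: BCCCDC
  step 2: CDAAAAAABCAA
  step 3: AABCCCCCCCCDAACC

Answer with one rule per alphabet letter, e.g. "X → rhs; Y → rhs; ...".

  step 2 ⇒ step 3: CDAAAAAABCAA ⇒ AA·BC·C·C·C·C·C·C·CD·AA·C·C
    A ↦ C
    B ↦ CD
    C ↦ AA
    D ↦ BC

A->C, B->CD, C->AA, D->BC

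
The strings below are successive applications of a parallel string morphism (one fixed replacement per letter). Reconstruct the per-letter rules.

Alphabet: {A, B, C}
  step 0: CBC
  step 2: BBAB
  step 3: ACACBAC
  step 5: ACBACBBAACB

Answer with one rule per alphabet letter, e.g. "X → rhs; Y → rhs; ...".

  step 2 ⇒ step 3: BBAB ⇒ AC·AC·B·AC
    A ↦ B
    B ↦ AC
    C ↦ A  (constrained at step 0)

A->B, B->AC, C->A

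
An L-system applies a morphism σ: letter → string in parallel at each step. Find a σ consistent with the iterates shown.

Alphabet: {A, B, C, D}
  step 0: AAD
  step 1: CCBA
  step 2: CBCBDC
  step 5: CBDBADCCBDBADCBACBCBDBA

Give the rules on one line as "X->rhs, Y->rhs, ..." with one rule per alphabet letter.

A->C, B->D, C->CB, D->BA

  step 1 ⇒ step 2: CCBA ⇒ CB·CB·D·C
    A ↦ C
    B ↦ D
    C ↦ CB
  step 0 ⇒ step 1: AAD ⇒ C·C·BA
    D ↦ BA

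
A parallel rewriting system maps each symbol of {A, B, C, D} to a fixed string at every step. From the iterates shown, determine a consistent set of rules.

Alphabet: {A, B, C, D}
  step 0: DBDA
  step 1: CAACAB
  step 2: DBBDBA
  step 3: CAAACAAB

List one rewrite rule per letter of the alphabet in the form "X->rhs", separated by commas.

  step 2 ⇒ step 3: DBBDBA ⇒ CA·A·A·CA·A·B
    A ↦ B
    B ↦ A
    D ↦ CA
  step 1 ⇒ step 2: CAACAB ⇒ D·B·B·D·B·A
    C ↦ D

A->B, B->A, C->D, D->CA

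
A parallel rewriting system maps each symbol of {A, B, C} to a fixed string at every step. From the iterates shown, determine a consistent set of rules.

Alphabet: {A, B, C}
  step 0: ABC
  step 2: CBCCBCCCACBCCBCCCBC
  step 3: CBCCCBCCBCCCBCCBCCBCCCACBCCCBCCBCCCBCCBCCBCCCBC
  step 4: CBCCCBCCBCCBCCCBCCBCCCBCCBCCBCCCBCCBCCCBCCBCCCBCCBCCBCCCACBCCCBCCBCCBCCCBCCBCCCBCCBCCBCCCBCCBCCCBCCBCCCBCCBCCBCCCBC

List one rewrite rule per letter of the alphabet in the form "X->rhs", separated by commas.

A->CCA, B->C, C->CBC

  step 3 ⇒ step 4: CBCCCBCCBCCCBCCBCCBCCCACBCCCBCCBCCCBCCBCCBCCCBC ⇒ CBC·C·CBC·CBC·CBC·C·CBC·CBC·C·CBC·CBC·CBC·C·CBC·CBC·C·CBC·CBC·C·CBC·CBC·CBC·CCA·CBC·C·CBC·CBC·CBC·C·CBC·CBC·C·CBC·CBC·CBC·C·CBC·CBC·C·CBC·CBC·C·CBC·CBC·CBC·C·CBC
    A ↦ CCA
    B ↦ C
    C ↦ CBC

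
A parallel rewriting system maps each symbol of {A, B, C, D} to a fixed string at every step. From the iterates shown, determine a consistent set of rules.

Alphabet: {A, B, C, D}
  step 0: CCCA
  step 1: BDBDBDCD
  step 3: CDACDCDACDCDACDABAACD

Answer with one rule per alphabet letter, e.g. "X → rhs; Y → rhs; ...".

A->CD, B->A, C->BD, D->BA

  step 0 ⇒ step 1: CCCA ⇒ BD·BD·BD·CD
    A ↦ CD
    C ↦ BD
    B ↦ A  (constrained at step 1)
    D ↦ BA  (constrained at step 1)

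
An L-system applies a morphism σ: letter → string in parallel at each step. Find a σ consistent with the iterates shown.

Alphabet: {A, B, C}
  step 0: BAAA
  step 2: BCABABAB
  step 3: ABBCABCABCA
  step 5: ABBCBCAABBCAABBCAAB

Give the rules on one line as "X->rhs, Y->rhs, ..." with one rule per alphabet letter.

  step 2 ⇒ step 3: BCABABAB ⇒ A·B·BC·A·BC·A·BC·A
    A ↦ BC
    B ↦ A
    C ↦ B

A->BC, B->A, C->B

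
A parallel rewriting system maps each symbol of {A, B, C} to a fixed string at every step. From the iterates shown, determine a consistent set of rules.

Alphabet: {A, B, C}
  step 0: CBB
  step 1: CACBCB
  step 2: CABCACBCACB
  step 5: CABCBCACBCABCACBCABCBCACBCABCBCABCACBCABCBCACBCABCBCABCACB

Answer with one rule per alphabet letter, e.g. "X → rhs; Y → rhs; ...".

A->B, B->CB, C->CA

  step 1 ⇒ step 2: CACBCB ⇒ CA·B·CA·CB·CA·CB
    A ↦ B
    B ↦ CB
    C ↦ CA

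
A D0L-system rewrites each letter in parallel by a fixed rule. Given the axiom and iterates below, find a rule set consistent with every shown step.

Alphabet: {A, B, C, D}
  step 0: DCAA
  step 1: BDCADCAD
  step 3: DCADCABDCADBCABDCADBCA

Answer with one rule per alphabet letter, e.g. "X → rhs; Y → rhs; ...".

A->CAD, B->CA, C->D, D->B

  step 0 ⇒ step 1: DCAA ⇒ B·D·CAD·CAD
    A ↦ CAD
    C ↦ D
    D ↦ B
    B ↦ CA  (constrained at step 1)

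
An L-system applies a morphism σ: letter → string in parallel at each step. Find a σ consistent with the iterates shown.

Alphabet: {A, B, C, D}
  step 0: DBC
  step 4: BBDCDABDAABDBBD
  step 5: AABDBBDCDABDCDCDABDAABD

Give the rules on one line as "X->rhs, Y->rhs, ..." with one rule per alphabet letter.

A->CD, B->A, C->B, D->BD

  step 4 ⇒ step 5: BBDCDABDAABDBBD ⇒ A·A·BD·B·BD·CD·A·BD·CD·CD·A·BD·A·A·BD
    A ↦ CD
    B ↦ A
    C ↦ B
    D ↦ BD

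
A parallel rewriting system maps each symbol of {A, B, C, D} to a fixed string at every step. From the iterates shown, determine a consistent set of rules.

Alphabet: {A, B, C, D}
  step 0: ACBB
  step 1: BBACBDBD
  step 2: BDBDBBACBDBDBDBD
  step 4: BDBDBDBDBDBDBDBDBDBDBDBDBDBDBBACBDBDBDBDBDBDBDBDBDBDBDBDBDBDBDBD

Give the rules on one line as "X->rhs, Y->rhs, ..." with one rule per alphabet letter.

  step 1 ⇒ step 2: BBACBDBD ⇒ BD·BD·BB·AC·BD·BD·BD·BD
    A ↦ BB
    B ↦ BD
    C ↦ AC
    D ↦ BD

A->BB, B->BD, C->AC, D->BD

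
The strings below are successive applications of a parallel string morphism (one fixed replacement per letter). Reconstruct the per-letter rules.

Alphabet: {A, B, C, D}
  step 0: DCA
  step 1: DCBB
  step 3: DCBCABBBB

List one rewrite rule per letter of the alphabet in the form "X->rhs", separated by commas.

A->B, B->CA, C->B, D->DC

  step 0 ⇒ step 1: DCA ⇒ DC·B·B
    A ↦ B
    C ↦ B
    D ↦ DC
    B ↦ CA  (constrained at step 1)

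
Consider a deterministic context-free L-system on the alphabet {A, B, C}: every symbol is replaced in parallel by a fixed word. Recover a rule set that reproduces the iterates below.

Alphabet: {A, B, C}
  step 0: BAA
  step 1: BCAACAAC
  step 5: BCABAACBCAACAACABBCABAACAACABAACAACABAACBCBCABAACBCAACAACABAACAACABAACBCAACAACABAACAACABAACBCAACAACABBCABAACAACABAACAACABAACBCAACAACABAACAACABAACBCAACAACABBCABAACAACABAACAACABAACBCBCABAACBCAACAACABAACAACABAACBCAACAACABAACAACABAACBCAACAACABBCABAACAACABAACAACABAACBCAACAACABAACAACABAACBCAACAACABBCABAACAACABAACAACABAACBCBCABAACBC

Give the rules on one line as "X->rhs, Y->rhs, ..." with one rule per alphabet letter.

  step 0 ⇒ step 1: BAA ⇒ BC·AAC·AAC
    A ↦ AAC
    B ↦ BC
    C ↦ AB  (constrained at step 1)

A->AAC, B->BC, C->AB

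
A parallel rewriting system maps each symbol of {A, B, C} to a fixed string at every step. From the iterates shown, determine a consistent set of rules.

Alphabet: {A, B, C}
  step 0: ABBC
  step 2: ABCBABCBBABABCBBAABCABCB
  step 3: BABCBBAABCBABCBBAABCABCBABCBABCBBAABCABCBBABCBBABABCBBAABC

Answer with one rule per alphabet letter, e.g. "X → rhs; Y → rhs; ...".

  step 2 ⇒ step 3: ABCBABCBBABABCBBAABCABCB ⇒ B·ABC·BBA·ABC·B·ABC·BBA·ABC·ABC·B·ABC·B·ABC·BBA·ABC·ABC·B·B·ABC·BBA·B·ABC·BBA·ABC
    A ↦ B
    B ↦ ABC
    C ↦ BBA

A->B, B->ABC, C->BBA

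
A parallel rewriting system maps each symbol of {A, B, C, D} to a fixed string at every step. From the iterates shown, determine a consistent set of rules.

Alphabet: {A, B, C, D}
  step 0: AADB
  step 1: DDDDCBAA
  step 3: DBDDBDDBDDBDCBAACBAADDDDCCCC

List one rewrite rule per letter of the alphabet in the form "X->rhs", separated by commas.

A->DD, B->BAA, C->DBD, D->C

  step 0 ⇒ step 1: AADB ⇒ DD·DD·C·BAA
    A ↦ DD
    B ↦ BAA
    D ↦ C
    C ↦ DBD  (constrained at step 1)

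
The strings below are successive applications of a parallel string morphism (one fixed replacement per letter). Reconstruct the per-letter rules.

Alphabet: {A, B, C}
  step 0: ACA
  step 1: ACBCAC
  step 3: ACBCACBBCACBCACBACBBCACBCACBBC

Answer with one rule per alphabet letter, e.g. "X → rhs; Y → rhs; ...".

  step 0 ⇒ step 1: ACA ⇒ AC·BC·AC
    A ↦ AC
    C ↦ BC
    B ↦ ACB  (constrained at step 1)

A->AC, B->ACB, C->BC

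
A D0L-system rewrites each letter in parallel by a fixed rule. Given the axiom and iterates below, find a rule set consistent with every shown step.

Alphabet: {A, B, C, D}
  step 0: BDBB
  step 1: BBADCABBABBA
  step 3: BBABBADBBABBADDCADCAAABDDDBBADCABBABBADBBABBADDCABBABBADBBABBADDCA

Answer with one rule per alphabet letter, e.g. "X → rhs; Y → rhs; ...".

A->D, B->BBA, C->AAB, D->DCA

  step 0 ⇒ step 1: BDBB ⇒ BBA·DCA·BBA·BBA
    B ↦ BBA
    D ↦ DCA
    A ↦ D  (constrained at step 1)
    C ↦ AAB  (constrained at step 1)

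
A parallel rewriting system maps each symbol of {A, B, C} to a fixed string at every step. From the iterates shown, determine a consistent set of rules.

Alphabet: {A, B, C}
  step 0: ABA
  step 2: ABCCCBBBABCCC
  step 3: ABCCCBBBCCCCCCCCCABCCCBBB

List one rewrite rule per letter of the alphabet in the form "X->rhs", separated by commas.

  step 2 ⇒ step 3: ABCCCBBBABCCC ⇒ AB·CCC·B·B·B·CCC·CCC·CCC·AB·CCC·B·B·B
    A ↦ AB
    B ↦ CCC
    C ↦ B

A->AB, B->CCC, C->B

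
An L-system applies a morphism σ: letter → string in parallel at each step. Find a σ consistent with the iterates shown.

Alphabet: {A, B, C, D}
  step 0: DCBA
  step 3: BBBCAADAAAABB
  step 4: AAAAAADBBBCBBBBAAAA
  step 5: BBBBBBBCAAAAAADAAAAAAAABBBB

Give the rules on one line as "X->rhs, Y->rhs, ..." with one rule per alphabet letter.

  step 4 ⇒ step 5: AAAAAADBBBCBBBBAAAA ⇒ B·B·B·B·B·B·BC·AA·AA·AA·D·AA·AA·AA·AA·B·B·B·B
    A ↦ B
    B ↦ AA
    C ↦ D
    D ↦ BC

A->B, B->AA, C->D, D->BC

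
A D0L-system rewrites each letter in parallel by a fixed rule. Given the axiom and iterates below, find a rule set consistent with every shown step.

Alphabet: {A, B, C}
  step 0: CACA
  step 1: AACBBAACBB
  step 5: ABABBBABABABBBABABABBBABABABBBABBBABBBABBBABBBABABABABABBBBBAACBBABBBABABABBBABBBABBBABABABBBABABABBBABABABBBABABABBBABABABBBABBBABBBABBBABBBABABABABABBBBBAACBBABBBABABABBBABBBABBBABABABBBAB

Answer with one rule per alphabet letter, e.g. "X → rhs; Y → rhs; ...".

A->BB, B->AB, C->AAC

  step 0 ⇒ step 1: CACA ⇒ AAC·BB·AAC·BB
    A ↦ BB
    C ↦ AAC
    B ↦ AB  (constrained at step 1)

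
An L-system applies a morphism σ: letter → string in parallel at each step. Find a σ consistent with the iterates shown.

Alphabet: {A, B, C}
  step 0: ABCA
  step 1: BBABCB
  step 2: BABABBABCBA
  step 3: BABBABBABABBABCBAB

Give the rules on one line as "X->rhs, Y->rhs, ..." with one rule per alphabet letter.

A->B, B->BA, C->BC

  step 2 ⇒ step 3: BABABBABCBA ⇒ BA·B·BA·B·BA·BA·B·BA·BC·BA·B
    A ↦ B
    B ↦ BA
    C ↦ BC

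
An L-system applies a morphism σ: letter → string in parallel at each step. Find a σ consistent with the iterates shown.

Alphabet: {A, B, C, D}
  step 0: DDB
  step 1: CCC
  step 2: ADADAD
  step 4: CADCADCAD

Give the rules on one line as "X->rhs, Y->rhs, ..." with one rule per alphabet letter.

  step 1 ⇒ step 2: CCC ⇒ AD·AD·AD
    C ↦ AD
    A ↦ B  (constrained at step 2)
  step 0 ⇒ step 1: DDB ⇒ C·C·C
    B ↦ C
  step 0 ⇒ step 1: DDB ⇒ C·C·C
    D ↦ C

A->B, B->C, C->AD, D->C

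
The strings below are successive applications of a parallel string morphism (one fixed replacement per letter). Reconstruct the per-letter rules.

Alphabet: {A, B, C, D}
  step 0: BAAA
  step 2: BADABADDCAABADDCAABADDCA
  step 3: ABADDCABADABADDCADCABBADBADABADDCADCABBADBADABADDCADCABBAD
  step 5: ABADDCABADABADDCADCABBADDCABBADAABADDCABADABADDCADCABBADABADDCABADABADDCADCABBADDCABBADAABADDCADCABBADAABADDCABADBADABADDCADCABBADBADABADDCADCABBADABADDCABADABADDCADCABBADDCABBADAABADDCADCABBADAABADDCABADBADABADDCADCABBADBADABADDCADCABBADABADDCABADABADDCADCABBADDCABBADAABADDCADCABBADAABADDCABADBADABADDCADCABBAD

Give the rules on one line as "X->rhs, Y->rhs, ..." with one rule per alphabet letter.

A->BAD, B->A, C->B, D->DCA

  step 2 ⇒ step 3: BADABADDCAABADDCAABADDCA ⇒ A·BAD·DCA·BAD·A·BAD·DCA·DCA·B·BAD·BAD·A·BAD·DCA·DCA·B·BAD·BAD·A·BAD·DCA·DCA·B·BAD
    A ↦ BAD
    B ↦ A
    C ↦ B
    D ↦ DCA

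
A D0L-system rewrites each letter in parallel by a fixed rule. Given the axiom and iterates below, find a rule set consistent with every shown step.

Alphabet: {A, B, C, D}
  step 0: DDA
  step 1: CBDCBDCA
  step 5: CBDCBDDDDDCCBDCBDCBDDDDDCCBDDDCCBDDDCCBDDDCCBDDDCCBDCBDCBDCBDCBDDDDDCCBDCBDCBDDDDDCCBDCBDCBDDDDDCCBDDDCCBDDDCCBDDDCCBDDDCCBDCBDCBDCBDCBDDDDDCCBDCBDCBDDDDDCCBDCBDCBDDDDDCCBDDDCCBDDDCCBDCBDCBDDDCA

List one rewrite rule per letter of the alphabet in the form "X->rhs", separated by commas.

  step 0 ⇒ step 1: DDA ⇒ CBD·CBD·CA
    A ↦ CA
    D ↦ CBD
    B ↦ C  (constrained at step 1)
    C ↦ DD  (constrained at step 1)

A->CA, B->C, C->DD, D->CBD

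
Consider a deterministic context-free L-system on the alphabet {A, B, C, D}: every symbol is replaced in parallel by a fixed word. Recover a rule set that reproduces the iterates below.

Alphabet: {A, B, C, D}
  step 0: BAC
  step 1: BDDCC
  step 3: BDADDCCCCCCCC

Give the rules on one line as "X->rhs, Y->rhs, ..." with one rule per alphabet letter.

  step 0 ⇒ step 1: BAC ⇒ BD·D·CC
    A ↦ D
    B ↦ BD
    C ↦ CC
    D ↦ A  (constrained at step 1)

A->D, B->BD, C->CC, D->A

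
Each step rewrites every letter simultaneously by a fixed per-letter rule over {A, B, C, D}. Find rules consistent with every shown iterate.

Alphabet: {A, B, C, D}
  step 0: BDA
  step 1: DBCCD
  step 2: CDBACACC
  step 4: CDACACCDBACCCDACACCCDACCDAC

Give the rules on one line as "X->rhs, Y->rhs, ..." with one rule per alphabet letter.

  step 1 ⇒ step 2: DBCCD ⇒ C·DB·AC·AC·C
    B ↦ DB
    C ↦ AC
    D ↦ C
  step 0 ⇒ step 1: BDA ⇒ DB·C·CD
    A ↦ CD

A->CD, B->DB, C->AC, D->C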